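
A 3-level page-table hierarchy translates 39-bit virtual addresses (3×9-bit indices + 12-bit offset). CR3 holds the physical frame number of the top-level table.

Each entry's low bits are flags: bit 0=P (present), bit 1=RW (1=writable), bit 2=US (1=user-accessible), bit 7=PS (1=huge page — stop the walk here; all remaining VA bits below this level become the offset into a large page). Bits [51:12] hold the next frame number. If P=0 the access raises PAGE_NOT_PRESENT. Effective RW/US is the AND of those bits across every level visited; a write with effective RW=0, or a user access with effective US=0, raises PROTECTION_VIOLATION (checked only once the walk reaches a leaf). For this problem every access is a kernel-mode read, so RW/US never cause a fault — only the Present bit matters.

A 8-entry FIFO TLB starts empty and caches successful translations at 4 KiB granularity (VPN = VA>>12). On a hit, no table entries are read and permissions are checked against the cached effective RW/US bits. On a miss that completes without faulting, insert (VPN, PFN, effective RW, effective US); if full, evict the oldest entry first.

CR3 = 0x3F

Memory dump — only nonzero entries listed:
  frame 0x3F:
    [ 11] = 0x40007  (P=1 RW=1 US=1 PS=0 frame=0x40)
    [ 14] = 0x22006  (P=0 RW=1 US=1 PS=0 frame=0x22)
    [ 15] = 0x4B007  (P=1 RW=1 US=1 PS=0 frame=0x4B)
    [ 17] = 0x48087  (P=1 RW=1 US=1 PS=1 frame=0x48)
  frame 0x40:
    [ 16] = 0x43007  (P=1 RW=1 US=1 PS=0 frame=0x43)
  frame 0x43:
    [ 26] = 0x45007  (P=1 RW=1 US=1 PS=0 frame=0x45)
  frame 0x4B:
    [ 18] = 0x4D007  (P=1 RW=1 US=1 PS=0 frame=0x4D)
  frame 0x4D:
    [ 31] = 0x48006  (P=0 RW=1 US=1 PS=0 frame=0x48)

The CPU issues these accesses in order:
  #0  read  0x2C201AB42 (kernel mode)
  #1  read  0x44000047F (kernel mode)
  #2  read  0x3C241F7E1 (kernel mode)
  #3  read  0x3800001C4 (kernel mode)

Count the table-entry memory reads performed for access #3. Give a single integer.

Per-access translation:
#0 VA=0x2C201AB42 (r,kernel):
  [0] read 0x3F idx=11: raw=0x40007 flags P=1 W=1 U=1 S=0
  [1] read 0x40 idx=16: raw=0x43007 flags P=1 W=1 U=1 S=0
  [2] read 0x43 idx=26: raw=0x45007 flags P=1 W=1 U=1 S=0
  → PA=0x45B42  (3 entries read)
#1 VA=0x44000047F (r,kernel):
  [0] read 0x3F idx=17: raw=0x48087 flags P=1 W=1 U=1 S=1
  → PA=0x4847F (huge @L0)  (1 entries read)
#2 VA=0x3C241F7E1 (r,kernel):
  [0] read 0x3F idx=15: raw=0x4B007 flags P=1 W=1 U=1 S=0
  [1] read 0x4B idx=18: raw=0x4D007 flags P=1 W=1 U=1 S=0
  [2] read 0x4D idx=31: raw=0x48006 flags P=0 W=1 U=1 S=0
  ✗ PAGE_NOT_PRESENT  [3 reads]
#3 VA=0x3800001C4 (r,kernel):
  [0] read 0x3F idx=14: raw=0x22006 flags P=0 W=1 U=1 S=0
  ✗ PAGE_NOT_PRESENT  [1 reads]

Entries read for #3: 1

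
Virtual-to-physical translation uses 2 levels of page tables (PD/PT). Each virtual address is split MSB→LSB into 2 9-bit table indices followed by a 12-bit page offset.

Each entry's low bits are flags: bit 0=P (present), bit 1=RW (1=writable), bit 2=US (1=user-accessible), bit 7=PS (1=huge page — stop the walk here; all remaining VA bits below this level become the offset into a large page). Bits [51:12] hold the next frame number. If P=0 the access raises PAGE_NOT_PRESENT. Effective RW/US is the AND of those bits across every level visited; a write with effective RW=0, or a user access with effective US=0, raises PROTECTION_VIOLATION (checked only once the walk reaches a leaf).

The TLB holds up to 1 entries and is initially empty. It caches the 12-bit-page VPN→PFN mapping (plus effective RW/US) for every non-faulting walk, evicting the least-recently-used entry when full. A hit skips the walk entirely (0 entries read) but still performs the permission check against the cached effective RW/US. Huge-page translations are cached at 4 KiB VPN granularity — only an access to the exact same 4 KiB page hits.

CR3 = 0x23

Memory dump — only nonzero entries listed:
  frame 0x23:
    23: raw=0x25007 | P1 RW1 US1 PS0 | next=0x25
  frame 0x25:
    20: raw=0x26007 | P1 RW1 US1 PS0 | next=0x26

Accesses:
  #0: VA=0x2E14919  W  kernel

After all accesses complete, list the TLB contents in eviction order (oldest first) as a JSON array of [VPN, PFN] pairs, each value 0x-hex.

Trace:
#0 VA=0x2E14919 (w,kernel):
  L0: frame=0x23 idx=23 entry=0x25007 [P=1 RW=1 US=1 PS=0]
  L1: frame=0x25 idx=20 entry=0x26007 [P=1 RW=1 US=1 PS=0]
  ✓ 0x26919  — 2 lookups

TLB: [["0x2E14", "0x26"]]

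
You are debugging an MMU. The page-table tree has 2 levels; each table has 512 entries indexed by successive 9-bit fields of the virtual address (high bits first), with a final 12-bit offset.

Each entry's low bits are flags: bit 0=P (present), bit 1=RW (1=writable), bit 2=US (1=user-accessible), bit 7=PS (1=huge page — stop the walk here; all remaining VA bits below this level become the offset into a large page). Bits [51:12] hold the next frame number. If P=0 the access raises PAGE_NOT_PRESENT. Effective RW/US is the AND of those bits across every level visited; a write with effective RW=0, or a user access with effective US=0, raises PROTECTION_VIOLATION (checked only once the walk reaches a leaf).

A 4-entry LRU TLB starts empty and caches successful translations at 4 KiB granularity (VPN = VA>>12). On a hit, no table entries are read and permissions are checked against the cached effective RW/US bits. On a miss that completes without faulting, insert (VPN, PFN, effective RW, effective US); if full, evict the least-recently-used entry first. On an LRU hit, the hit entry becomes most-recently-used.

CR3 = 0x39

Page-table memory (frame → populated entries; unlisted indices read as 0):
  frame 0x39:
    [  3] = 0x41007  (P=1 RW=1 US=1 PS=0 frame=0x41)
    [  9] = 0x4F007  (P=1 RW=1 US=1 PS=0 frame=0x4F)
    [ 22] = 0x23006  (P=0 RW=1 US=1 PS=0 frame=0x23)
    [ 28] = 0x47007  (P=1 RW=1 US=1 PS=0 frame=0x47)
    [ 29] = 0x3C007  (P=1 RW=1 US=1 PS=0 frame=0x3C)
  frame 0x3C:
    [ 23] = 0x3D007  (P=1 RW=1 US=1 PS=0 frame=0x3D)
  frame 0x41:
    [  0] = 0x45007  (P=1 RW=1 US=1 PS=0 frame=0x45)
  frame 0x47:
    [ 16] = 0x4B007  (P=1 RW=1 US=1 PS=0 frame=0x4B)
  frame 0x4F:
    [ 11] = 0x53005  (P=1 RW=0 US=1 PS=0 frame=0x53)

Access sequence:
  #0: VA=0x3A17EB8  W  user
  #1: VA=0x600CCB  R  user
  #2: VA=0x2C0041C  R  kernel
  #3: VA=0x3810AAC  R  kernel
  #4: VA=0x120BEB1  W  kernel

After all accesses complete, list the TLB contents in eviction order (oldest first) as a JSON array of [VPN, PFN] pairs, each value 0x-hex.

Trace:
#0 VA=0x3A17EB8 (w,user):
  lvl0: tbl 0x39, slot 29 ⇒ 0x3C007 (P1/RW1/US1/PS0)
  lvl1: tbl 0x3C, slot 23 ⇒ 0x3D007 (P1/RW1/US1/PS0)
  ⇒ phys 0x3DEB8  [2 reads]
#1 VA=0x600CCB (r,user):
  lvl0: tbl 0x39, slot 3 ⇒ 0x41007 (P1/RW1/US1/PS0)
  lvl1: tbl 0x41, slot 0 ⇒ 0x45007 (P1/RW1/US1/PS0)
  ⇒ phys 0x45CCB  [2 reads]
#2 VA=0x2C0041C (r,kernel):
  lvl0: tbl 0x39, slot 22 ⇒ 0x23006 (P0/RW1/US1/PS0)
  → PAGE_NOT_PRESENT  (1 entries read)
#3 VA=0x3810AAC (r,kernel):
  lvl0: tbl 0x39, slot 28 ⇒ 0x47007 (P1/RW1/US1/PS0)
  lvl1: tbl 0x47, slot 16 ⇒ 0x4B007 (P1/RW1/US1/PS0)
  ⇒ phys 0x4BAAC  [2 reads]
#4 VA=0x120BEB1 (w,kernel):
  lvl0: tbl 0x39, slot 9 ⇒ 0x4F007 (P1/RW1/US1/PS0)
  lvl1: tbl 0x4F, slot 11 ⇒ 0x53005 (P1/RW0/US1/PS0)
  → PROTECTION_VIOLATION  (2 entries read)

TLB: [["0x3A17", "0x3D"], ["0x600", "0x45"], ["0x3810", "0x4B"]]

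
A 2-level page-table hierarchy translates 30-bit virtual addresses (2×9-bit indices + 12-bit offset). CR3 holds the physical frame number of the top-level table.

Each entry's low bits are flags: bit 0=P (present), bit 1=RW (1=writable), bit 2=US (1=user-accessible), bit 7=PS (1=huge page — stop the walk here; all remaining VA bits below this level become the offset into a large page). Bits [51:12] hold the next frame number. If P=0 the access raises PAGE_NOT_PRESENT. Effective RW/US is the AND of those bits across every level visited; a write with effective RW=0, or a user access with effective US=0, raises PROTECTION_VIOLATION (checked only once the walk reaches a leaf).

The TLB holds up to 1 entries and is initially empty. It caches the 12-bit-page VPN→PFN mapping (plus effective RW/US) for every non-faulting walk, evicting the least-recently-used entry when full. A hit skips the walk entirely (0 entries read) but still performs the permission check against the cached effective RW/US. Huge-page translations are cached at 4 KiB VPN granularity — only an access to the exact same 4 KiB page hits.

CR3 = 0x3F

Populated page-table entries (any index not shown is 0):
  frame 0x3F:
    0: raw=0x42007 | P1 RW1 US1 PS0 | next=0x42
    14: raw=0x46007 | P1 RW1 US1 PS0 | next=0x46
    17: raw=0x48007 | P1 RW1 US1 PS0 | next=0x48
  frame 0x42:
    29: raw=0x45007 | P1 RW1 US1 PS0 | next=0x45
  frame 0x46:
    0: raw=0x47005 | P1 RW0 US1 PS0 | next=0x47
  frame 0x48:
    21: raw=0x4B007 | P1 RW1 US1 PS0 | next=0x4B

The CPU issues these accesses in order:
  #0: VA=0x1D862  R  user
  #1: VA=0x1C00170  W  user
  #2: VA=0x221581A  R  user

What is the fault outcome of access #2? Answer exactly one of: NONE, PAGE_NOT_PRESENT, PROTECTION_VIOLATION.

Trace:
#0 VA=0x1D862 (r,user):
  lvl0: tbl 0x3F, slot 0 ⇒ 0x42007 (P1/RW1/US1/PS0)
  lvl1: tbl 0x42, slot 29 ⇒ 0x45007 (P1/RW1/US1/PS0)
  ✓ 0x45862  — 2 lookups
#1 VA=0x1C00170 (w,user):
  lvl0: tbl 0x3F, slot 14 ⇒ 0x46007 (P1/RW1/US1/PS0)
  lvl1: tbl 0x46, slot 0 ⇒ 0x47005 (P1/RW0/US1/PS0)
  → PROTECTION_VIOLATION  (2 entries read)
#2 VA=0x221581A (r,user):
  lvl0: tbl 0x3F, slot 17 ⇒ 0x48007 (P1/RW1/US1/PS0)
  lvl1: tbl 0x48, slot 21 ⇒ 0x4B007 (P1/RW1/US1/PS0)
  ✓ 0x4B81A  — 2 lookups

Access #2 fault: NONE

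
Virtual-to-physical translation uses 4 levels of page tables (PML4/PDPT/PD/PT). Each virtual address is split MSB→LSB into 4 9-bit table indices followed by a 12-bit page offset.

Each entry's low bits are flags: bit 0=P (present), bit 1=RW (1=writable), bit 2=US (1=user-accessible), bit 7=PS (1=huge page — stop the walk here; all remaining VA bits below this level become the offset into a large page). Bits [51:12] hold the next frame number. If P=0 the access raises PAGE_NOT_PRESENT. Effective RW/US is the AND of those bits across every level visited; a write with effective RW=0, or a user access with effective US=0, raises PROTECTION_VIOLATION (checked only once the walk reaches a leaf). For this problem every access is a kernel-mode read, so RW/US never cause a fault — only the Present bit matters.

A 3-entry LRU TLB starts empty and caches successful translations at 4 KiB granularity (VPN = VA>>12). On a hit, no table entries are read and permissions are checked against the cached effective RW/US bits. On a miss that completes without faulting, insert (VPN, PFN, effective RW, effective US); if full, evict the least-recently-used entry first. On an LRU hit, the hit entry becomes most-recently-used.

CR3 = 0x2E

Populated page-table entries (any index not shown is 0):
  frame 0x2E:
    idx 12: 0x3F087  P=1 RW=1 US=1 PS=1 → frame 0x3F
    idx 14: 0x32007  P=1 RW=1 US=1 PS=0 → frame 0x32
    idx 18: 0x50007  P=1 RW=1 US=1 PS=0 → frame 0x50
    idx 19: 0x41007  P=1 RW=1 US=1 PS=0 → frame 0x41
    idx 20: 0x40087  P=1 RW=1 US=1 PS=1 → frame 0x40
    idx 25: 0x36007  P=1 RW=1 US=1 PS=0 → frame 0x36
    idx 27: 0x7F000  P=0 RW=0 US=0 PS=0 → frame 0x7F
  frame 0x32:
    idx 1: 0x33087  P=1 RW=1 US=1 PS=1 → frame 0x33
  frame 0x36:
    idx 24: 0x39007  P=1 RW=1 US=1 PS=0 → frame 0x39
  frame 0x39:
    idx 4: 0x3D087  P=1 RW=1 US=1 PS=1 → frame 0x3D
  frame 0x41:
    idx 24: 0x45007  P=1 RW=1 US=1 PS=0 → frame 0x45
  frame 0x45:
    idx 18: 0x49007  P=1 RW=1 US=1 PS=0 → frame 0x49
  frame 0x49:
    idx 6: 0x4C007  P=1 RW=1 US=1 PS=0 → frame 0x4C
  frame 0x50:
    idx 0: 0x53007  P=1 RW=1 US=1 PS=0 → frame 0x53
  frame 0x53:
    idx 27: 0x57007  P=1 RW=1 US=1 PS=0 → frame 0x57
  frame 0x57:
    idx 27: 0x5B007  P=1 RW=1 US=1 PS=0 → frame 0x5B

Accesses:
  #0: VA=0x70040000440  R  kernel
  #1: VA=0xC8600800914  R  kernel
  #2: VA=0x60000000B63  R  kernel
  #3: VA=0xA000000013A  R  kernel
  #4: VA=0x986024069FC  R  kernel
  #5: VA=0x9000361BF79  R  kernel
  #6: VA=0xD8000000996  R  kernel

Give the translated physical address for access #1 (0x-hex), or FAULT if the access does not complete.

Trace:
#0 VA=0x70040000440 (r,kernel):
  L0: frame=0x2E idx=14 entry=0x32007 [P=1 RW=1 US=1 PS=0]
  L1: frame=0x32 idx=1 entry=0x33087 [P=1 RW=1 US=1 PS=1]
  ✓ 0x33440 (huge @L1)  — 2 lookups
#1 VA=0xC8600800914 (r,kernel):
  L0: frame=0x2E idx=25 entry=0x36007 [P=1 RW=1 US=1 PS=0]
  L1: frame=0x36 idx=24 entry=0x39007 [P=1 RW=1 US=1 PS=0]
  L2: frame=0x39 idx=4 entry=0x3D087 [P=1 RW=1 US=1 PS=1]
  ✓ 0x3D914 (huge @L2)  — 3 lookups
#2 VA=0x60000000B63 (r,kernel):
  L0: frame=0x2E idx=12 entry=0x3F087 [P=1 RW=1 US=1 PS=1]
  ✓ 0x3FB63 (huge @L0)  — 1 lookups
#3 VA=0xA000000013A (r,kernel):
  L0: frame=0x2E idx=20 entry=0x40087 [P=1 RW=1 US=1 PS=1]
  ✓ 0x4013A (huge @L0)  — 1 lookups
#4 VA=0x986024069FC (r,kernel):
  L0: frame=0x2E idx=19 entry=0x41007 [P=1 RW=1 US=1 PS=0]
  L1: frame=0x41 idx=24 entry=0x45007 [P=1 RW=1 US=1 PS=0]
  L2: frame=0x45 idx=18 entry=0x49007 [P=1 RW=1 US=1 PS=0]
  L3: frame=0x49 idx=6 entry=0x4C007 [P=1 RW=1 US=1 PS=0]
  ✓ 0x4C9FC  — 4 lookups
#5 VA=0x9000361BF79 (r,kernel):
  L0: frame=0x2E idx=18 entry=0x50007 [P=1 RW=1 US=1 PS=0]
  L1: frame=0x50 idx=0 entry=0x53007 [P=1 RW=1 US=1 PS=0]
  L2: frame=0x53 idx=27 entry=0x57007 [P=1 RW=1 US=1 PS=0]
  L3: frame=0x57 idx=27 entry=0x5B007 [P=1 RW=1 US=1 PS=0]
  ✓ 0x5BF79  — 4 lookups
#6 VA=0xD8000000996 (r,kernel):
  L0: frame=0x2E idx=27 entry=0x7F000 [P=0 RW=0 US=0 PS=0]
  ⇒ fault: PAGE_NOT_PRESENT  — 1 lookups

Access #1 PA: 0x3D914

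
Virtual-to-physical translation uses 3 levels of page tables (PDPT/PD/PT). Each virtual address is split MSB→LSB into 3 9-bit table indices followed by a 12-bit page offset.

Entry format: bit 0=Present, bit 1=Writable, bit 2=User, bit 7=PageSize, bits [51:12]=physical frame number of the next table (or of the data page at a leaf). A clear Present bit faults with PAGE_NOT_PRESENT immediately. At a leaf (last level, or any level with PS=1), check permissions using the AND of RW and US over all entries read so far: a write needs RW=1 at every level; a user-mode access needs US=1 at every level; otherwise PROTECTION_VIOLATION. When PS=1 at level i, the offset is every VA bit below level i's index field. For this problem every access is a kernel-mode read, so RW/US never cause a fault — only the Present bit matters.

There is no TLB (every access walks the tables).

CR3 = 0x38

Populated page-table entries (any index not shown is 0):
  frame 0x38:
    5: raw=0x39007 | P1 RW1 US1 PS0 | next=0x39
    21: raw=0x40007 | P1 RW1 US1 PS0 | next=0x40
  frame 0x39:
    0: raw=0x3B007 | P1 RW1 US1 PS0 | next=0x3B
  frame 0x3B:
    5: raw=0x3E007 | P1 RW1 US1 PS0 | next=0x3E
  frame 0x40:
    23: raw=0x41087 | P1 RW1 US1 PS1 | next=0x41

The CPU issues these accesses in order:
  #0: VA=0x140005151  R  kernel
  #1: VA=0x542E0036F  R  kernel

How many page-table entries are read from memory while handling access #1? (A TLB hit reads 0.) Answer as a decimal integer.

Per-access translation:
#0 VA=0x140005151 (r,kernel):
  lvl0: tbl 0x38, slot 5 ⇒ 0x39007 (P1/RW1/US1/PS0)
  lvl1: tbl 0x39, slot 0 ⇒ 0x3B007 (P1/RW1/US1/PS0)
  lvl2: tbl 0x3B, slot 5 ⇒ 0x3E007 (P1/RW1/US1/PS0)
  → PA=0x3E151  (3 entries read)
#1 VA=0x542E0036F (r,kernel):
  lvl0: tbl 0x38, slot 21 ⇒ 0x40007 (P1/RW1/US1/PS0)
  lvl1: tbl 0x40, slot 23 ⇒ 0x41087 (P1/RW1/US1/PS1)
  → PA=0x4136F (huge @L1)  (2 entries read)

Entries read for #1: 2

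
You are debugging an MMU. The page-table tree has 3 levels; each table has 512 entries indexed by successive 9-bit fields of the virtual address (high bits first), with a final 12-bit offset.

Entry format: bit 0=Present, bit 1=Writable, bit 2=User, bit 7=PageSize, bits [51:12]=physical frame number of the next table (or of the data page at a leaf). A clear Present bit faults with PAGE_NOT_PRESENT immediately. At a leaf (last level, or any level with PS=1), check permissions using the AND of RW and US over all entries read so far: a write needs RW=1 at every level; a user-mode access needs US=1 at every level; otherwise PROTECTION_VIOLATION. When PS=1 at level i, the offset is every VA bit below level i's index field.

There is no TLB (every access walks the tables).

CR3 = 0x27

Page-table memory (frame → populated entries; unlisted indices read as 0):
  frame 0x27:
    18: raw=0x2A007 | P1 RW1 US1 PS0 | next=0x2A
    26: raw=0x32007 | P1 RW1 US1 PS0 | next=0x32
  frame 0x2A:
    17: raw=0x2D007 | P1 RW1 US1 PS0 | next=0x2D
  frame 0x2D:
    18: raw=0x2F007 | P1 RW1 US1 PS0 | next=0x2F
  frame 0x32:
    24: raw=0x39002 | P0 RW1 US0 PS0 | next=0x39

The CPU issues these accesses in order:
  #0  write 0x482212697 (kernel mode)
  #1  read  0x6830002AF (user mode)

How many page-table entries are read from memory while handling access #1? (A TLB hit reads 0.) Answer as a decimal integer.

Walk each access:
#0 VA=0x482212697 (w,kernel):
  L0: frame=0x27 idx=18 entry=0x2A007 [P=1 RW=1 US=1 PS=0]
  L1: frame=0x2A idx=17 entry=0x2D007 [P=1 RW=1 US=1 PS=0]
  L2: frame=0x2D idx=18 entry=0x2F007 [P=1 RW=1 US=1 PS=0]
  → PA=0x2F697  (3 entries read)
#1 VA=0x6830002AF (r,user):
  L0: frame=0x27 idx=26 entry=0x32007 [P=1 RW=1 US=1 PS=0]
  L1: frame=0x32 idx=24 entry=0x39002 [P=0 RW=1 US=0 PS=0]
  → PAGE_NOT_PRESENT  (2 entries read)

Entries read for #1: 2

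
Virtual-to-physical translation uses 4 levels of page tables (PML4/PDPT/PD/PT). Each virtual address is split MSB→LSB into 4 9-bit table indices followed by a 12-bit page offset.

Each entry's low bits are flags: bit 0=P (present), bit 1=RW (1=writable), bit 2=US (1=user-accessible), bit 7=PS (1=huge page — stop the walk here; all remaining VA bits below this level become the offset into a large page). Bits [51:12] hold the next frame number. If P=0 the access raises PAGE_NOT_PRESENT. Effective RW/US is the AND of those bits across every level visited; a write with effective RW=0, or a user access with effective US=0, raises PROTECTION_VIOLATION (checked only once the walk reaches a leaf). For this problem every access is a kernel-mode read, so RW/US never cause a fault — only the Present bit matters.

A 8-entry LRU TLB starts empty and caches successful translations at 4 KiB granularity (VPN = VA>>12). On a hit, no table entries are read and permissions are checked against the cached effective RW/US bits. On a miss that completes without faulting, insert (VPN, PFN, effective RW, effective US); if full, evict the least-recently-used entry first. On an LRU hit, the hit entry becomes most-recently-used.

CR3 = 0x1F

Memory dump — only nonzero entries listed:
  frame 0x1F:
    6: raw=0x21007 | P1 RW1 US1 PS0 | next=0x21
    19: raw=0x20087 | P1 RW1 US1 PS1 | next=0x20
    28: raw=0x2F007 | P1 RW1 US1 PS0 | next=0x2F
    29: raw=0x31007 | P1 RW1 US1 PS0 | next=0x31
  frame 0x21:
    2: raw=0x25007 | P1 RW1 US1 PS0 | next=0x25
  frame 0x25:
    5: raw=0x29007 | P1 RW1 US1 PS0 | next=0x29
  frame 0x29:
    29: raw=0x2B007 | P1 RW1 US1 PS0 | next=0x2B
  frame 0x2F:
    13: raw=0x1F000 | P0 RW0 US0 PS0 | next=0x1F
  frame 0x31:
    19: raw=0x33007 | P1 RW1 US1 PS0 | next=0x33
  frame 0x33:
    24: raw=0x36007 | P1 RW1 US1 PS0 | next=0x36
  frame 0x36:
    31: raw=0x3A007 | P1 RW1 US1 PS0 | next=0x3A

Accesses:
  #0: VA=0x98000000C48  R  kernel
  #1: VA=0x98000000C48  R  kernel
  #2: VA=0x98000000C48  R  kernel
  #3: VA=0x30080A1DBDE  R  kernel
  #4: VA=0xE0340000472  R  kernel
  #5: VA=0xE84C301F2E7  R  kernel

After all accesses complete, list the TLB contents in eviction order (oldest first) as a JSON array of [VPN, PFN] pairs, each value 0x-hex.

Per-access translation:
#0 VA=0x98000000C48 (r,kernel):
  [0] read 0x1F idx=19: raw=0x20087 flags P=1 W=1 U=1 S=1
  ✓ 0x20C48 (huge @L0)  — 1 lookups
#1 VA=0x98000000C48 (r,kernel):
  TLB hit vpn=0x98000000 → PA=0x20C48
#2 VA=0x98000000C48 (r,kernel):
  TLB hit vpn=0x98000000 → PA=0x20C48
#3 VA=0x30080A1DBDE (r,kernel):
  [0] read 0x1F idx=6: raw=0x21007 flags P=1 W=1 U=1 S=0
  [1] read 0x21 idx=2: raw=0x25007 flags P=1 W=1 U=1 S=0
  [2] read 0x25 idx=5: raw=0x29007 flags P=1 W=1 U=1 S=0
  [3] read 0x29 idx=29: raw=0x2B007 flags P=1 W=1 U=1 S=0
  ✓ 0x2BBDE  — 4 lookups
#4 VA=0xE0340000472 (r,kernel):
  [0] read 0x1F idx=28: raw=0x2F007 flags P=1 W=1 U=1 S=0
  [1] read 0x2F idx=13: raw=0x1F000 flags P=0 W=0 U=0 S=0
  → PAGE_NOT_PRESENT  (2 entries read)
#5 VA=0xE84C301F2E7 (r,kernel):
  [0] read 0x1F idx=29: raw=0x31007 flags P=1 W=1 U=1 S=0
  [1] read 0x31 idx=19: raw=0x33007 flags P=1 W=1 U=1 S=0
  [2] read 0x33 idx=24: raw=0x36007 flags P=1 W=1 U=1 S=0
  [3] read 0x36 idx=31: raw=0x3A007 flags P=1 W=1 U=1 S=0
  ✓ 0x3A2E7  — 4 lookups

TLB: [["0x98000000", "0x20"], ["0x30080A1D", "0x2B"], ["0xE84C301F", "0x3A"]]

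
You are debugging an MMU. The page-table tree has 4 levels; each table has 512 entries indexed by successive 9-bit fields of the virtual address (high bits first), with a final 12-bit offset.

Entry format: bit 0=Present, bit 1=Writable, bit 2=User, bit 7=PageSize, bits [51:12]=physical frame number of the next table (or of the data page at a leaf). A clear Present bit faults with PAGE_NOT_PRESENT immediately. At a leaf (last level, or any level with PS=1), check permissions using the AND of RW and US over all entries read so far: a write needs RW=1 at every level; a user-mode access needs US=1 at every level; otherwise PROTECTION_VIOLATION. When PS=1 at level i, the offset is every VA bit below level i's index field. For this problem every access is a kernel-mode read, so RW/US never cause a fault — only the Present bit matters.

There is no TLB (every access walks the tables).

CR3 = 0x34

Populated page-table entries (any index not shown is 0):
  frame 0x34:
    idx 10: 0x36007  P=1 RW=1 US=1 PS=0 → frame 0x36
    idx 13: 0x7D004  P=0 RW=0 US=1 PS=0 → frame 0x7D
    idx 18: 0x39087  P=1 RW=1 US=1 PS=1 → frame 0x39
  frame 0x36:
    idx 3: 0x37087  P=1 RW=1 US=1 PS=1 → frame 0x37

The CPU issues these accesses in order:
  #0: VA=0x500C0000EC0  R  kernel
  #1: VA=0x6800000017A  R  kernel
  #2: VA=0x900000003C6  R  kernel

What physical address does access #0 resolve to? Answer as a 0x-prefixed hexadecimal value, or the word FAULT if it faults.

Per-access translation:
#0 VA=0x500C0000EC0 (r,kernel):
  L0: frame=0x34 idx=10 entry=0x36007 [P=1 RW=1 US=1 PS=0]
  L1: frame=0x36 idx=3 entry=0x37087 [P=1 RW=1 US=1 PS=1]
  ✓ 0x37EC0 (huge @L1)  — 2 lookups
#1 VA=0x6800000017A (r,kernel):
  L0: frame=0x34 idx=13 entry=0x7D004 [P=0 RW=0 US=1 PS=0]
  ⇒ fault: PAGE_NOT_PRESENT  — 1 lookups
#2 VA=0x900000003C6 (r,kernel):
  L0: frame=0x34 idx=18 entry=0x39087 [P=1 RW=1 US=1 PS=1]
  ✓ 0x393C6 (huge @L0)  — 1 lookups

Access #0 PA: 0x37EC0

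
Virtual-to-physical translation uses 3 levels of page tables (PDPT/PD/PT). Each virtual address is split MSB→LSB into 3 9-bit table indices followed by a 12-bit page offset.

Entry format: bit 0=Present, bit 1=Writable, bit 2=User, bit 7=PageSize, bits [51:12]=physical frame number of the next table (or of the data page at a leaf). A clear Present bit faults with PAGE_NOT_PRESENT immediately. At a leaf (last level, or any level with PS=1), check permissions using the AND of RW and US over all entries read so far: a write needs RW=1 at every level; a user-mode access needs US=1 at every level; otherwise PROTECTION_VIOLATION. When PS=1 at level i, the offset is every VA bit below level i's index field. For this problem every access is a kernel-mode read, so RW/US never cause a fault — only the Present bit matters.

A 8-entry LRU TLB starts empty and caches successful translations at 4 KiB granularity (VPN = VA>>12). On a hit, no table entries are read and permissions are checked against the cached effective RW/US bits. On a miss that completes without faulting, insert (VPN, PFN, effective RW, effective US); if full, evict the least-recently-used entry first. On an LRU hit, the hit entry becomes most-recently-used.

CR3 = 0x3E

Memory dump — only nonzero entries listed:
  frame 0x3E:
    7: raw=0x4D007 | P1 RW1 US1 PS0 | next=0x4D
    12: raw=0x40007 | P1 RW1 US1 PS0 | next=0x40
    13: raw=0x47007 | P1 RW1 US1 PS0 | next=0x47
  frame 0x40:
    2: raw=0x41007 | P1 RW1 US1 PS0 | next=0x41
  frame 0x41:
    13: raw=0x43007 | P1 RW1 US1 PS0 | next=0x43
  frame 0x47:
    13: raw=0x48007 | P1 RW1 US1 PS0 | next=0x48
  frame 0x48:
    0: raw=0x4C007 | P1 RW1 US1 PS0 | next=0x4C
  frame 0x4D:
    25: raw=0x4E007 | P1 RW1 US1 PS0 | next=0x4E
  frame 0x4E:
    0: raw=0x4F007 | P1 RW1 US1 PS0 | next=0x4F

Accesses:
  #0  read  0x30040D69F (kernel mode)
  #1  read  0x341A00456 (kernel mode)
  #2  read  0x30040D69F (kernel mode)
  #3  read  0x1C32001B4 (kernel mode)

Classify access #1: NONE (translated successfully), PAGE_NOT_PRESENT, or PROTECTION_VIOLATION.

Per-access translation:
#0 VA=0x30040D69F (r,kernel):
  L0: frame=0x3E idx=12 entry=0x40007 [P=1 RW=1 US=1 PS=0]
  L1: frame=0x40 idx=2 entry=0x41007 [P=1 RW=1 US=1 PS=0]
  L2: frame=0x41 idx=13 entry=0x43007 [P=1 RW=1 US=1 PS=0]
  ✓ 0x4369F  — 3 lookups
#1 VA=0x341A00456 (r,kernel):
  L0: frame=0x3E idx=13 entry=0x47007 [P=1 RW=1 US=1 PS=0]
  L1: frame=0x47 idx=13 entry=0x48007 [P=1 RW=1 US=1 PS=0]
  L2: frame=0x48 idx=0 entry=0x4C007 [P=1 RW=1 US=1 PS=0]
  ✓ 0x4C456  — 3 lookups
#2 VA=0x30040D69F (r,kernel):
  TLB hit vpn=0x30040D → PA=0x4369F
#3 VA=0x1C32001B4 (r,kernel):
  L0: frame=0x3E idx=7 entry=0x4D007 [P=1 RW=1 US=1 PS=0]
  L1: frame=0x4D idx=25 entry=0x4E007 [P=1 RW=1 US=1 PS=0]
  L2: frame=0x4E idx=0 entry=0x4F007 [P=1 RW=1 US=1 PS=0]
  ✓ 0x4F1B4  — 3 lookups

Access #1 fault: NONE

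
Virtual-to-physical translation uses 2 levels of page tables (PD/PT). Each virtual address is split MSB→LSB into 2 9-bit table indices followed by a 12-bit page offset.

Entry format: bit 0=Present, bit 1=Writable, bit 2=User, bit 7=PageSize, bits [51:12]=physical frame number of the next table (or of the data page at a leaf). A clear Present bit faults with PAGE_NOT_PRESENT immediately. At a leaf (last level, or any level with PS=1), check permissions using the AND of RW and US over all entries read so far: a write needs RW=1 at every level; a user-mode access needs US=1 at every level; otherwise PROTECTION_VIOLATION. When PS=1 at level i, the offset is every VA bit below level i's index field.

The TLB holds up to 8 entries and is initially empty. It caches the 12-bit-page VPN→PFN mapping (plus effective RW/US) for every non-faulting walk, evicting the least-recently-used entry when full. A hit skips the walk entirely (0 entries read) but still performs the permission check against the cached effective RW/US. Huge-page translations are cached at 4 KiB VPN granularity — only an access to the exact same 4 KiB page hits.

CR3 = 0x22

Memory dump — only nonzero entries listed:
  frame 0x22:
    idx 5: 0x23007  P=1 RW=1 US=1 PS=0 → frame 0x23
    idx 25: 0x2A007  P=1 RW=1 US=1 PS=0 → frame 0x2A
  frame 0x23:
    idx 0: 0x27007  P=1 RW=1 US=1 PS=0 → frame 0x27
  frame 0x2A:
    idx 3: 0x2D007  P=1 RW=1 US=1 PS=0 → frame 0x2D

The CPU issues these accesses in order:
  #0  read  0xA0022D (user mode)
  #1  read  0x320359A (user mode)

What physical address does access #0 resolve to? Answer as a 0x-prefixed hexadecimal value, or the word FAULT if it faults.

Trace:
#0 VA=0xA0022D (r,user):
  lvl0: tbl 0x22, slot 5 ⇒ 0x23007 (P1/RW1/US1/PS0)
  lvl1: tbl 0x23, slot 0 ⇒ 0x27007 (P1/RW1/US1/PS0)
  → PA=0x2722D  (2 entries read)
#1 VA=0x320359A (r,user):
  lvl0: tbl 0x22, slot 25 ⇒ 0x2A007 (P1/RW1/US1/PS0)
  lvl1: tbl 0x2A, slot 3 ⇒ 0x2D007 (P1/RW1/US1/PS0)
  → PA=0x2D59A  (2 entries read)

Access #0 PA: 0x2722D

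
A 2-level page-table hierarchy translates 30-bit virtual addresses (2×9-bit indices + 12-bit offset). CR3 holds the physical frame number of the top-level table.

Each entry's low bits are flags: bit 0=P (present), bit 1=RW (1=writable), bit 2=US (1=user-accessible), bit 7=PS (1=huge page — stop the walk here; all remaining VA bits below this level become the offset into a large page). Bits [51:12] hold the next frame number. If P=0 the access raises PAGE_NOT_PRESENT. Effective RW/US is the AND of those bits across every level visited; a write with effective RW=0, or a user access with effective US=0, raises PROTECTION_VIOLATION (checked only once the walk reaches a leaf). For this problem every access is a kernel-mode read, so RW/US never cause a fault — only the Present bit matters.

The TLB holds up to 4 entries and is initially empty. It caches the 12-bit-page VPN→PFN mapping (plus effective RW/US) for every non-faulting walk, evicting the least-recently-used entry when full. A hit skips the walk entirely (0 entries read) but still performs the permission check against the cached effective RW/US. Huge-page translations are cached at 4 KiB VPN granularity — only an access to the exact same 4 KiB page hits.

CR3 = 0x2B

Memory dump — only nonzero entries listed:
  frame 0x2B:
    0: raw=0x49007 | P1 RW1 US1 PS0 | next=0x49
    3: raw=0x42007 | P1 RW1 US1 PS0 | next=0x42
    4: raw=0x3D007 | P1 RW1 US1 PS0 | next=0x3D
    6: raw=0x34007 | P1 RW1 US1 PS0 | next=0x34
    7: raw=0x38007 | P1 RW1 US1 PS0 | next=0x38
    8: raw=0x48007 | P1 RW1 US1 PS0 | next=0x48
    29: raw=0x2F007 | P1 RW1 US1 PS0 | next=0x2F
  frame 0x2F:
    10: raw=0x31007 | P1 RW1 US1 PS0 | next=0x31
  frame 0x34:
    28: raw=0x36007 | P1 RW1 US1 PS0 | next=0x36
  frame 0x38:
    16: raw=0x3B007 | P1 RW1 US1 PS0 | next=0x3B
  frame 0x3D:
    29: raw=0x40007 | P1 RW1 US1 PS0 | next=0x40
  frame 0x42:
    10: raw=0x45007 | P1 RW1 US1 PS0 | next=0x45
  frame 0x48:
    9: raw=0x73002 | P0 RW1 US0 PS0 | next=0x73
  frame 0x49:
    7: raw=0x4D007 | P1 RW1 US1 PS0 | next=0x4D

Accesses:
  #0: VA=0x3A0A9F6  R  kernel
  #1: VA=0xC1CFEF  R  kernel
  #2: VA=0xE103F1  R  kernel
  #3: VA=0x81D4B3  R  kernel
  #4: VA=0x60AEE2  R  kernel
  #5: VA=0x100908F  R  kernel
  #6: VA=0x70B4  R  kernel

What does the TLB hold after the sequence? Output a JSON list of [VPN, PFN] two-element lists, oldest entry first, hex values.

Trace:
#0 VA=0x3A0A9F6 (r,kernel):
  L0 @0x2B[29] → 0x2F007  P=1,RW=1,US=1,PS=0
  L1 @0x2F[10] → 0x31007  P=1,RW=1,US=1,PS=0
  ✓ 0x319F6  — 2 lookups
#1 VA=0xC1CFEF (r,kernel):
  L0 @0x2B[6] → 0x34007  P=1,RW=1,US=1,PS=0
  L1 @0x34[28] → 0x36007  P=1,RW=1,US=1,PS=0
  ✓ 0x36FEF  — 2 lookups
#2 VA=0xE103F1 (r,kernel):
  L0 @0x2B[7] → 0x38007  P=1,RW=1,US=1,PS=0
  L1 @0x38[16] → 0x3B007  P=1,RW=1,US=1,PS=0
  ✓ 0x3B3F1  — 2 lookups
#3 VA=0x81D4B3 (r,kernel):
  L0 @0x2B[4] → 0x3D007  P=1,RW=1,US=1,PS=0
  L1 @0x3D[29] → 0x40007  P=1,RW=1,US=1,PS=0
  ✓ 0x404B3  — 2 lookups
#4 VA=0x60AEE2 (r,kernel):
  L0 @0x2B[3] → 0x42007  P=1,RW=1,US=1,PS=0
  L1 @0x42[10] → 0x45007  P=1,RW=1,US=1,PS=0
  ✓ 0x45EE2  — 2 lookups
#5 VA=0x100908F (r,kernel):
  L0 @0x2B[8] → 0x48007  P=1,RW=1,US=1,PS=0
  L1 @0x48[9] → 0x73002  P=0,RW=1,US=0,PS=0
  ✗ PAGE_NOT_PRESENT  [2 reads]
#6 VA=0x70B4 (r,kernel):
  L0 @0x2B[0] → 0x49007  P=1,RW=1,US=1,PS=0
  L1 @0x49[7] → 0x4D007  P=1,RW=1,US=1,PS=0
  ✓ 0x4D0B4  — 2 lookups

TLB: [["0xE10", "0x3B"], ["0x81D", "0x40"], ["0x60A", "0x45"], ["0x7", "0x4D"]]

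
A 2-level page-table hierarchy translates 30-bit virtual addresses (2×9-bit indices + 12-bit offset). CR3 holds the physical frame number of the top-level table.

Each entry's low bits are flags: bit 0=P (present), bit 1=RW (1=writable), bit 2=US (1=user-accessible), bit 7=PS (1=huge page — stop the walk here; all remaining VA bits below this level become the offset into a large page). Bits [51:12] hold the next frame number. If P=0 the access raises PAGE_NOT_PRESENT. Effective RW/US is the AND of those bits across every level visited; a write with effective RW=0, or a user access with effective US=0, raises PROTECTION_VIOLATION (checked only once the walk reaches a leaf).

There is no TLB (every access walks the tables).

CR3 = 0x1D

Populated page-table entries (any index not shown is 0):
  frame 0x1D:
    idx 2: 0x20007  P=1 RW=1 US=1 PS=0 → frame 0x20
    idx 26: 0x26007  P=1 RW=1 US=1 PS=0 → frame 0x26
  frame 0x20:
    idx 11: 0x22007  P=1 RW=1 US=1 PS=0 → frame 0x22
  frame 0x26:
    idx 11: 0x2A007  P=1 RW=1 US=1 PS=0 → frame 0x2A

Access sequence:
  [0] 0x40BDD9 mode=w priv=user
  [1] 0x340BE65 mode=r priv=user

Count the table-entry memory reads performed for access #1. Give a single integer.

Trace:
#0 VA=0x40BDD9 (w,user):
  L0 @0x1D[2] → 0x20007  P=1,RW=1,US=1,PS=0
  L1 @0x20[11] → 0x22007  P=1,RW=1,US=1,PS=0
  ⇒ phys 0x22DD9  [2 reads]
#1 VA=0x340BE65 (r,user):
  L0 @0x1D[26] → 0x26007  P=1,RW=1,US=1,PS=0
  L1 @0x26[11] → 0x2A007  P=1,RW=1,US=1,PS=0
  ⇒ phys 0x2AE65  [2 reads]

Entries read for #1: 2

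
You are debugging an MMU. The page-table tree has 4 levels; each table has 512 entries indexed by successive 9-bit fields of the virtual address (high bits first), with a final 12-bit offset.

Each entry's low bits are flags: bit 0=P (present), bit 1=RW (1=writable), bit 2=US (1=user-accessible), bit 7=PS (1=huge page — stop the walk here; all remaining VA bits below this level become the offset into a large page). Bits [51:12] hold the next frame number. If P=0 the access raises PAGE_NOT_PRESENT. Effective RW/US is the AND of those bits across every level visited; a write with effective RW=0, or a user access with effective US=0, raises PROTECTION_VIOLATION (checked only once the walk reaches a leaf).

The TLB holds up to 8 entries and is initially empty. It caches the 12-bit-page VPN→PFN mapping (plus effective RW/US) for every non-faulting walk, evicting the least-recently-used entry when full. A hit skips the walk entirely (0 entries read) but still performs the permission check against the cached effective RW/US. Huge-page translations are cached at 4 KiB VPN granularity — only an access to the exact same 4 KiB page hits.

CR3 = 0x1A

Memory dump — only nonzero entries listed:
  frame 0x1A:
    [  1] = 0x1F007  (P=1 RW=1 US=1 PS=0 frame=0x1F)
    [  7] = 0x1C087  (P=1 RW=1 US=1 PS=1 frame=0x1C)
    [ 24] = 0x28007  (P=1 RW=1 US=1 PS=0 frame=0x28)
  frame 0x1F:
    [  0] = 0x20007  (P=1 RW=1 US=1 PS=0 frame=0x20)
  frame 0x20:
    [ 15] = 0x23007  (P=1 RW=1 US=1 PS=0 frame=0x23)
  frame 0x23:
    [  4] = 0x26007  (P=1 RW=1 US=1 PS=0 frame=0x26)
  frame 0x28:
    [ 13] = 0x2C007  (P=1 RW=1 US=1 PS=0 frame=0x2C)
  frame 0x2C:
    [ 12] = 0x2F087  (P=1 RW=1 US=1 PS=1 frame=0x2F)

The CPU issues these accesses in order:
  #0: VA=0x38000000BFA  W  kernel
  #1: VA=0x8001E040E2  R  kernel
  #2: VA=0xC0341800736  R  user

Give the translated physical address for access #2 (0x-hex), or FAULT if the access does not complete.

Per-access translation:
#0 VA=0x38000000BFA (w,kernel):
  L0 @0x1A[7] → 0x1C087  P=1,RW=1,US=1,PS=1
  ✓ 0x1CBFA (huge @L0)  — 1 lookups
#1 VA=0x8001E040E2 (r,kernel):
  L0 @0x1A[1] → 0x1F007  P=1,RW=1,US=1,PS=0
  L1 @0x1F[0] → 0x20007  P=1,RW=1,US=1,PS=0
  L2 @0x20[15] → 0x23007  P=1,RW=1,US=1,PS=0
  L3 @0x23[4] → 0x26007  P=1,RW=1,US=1,PS=0
  ✓ 0x260E2  — 4 lookups
#2 VA=0xC0341800736 (r,user):
  L0 @0x1A[24] → 0x28007  P=1,RW=1,US=1,PS=0
  L1 @0x28[13] → 0x2C007  P=1,RW=1,US=1,PS=0
  L2 @0x2C[12] → 0x2F087  P=1,RW=1,US=1,PS=1
  ✓ 0x2F736 (huge @L2)  — 3 lookups

Access #2 PA: 0x2F736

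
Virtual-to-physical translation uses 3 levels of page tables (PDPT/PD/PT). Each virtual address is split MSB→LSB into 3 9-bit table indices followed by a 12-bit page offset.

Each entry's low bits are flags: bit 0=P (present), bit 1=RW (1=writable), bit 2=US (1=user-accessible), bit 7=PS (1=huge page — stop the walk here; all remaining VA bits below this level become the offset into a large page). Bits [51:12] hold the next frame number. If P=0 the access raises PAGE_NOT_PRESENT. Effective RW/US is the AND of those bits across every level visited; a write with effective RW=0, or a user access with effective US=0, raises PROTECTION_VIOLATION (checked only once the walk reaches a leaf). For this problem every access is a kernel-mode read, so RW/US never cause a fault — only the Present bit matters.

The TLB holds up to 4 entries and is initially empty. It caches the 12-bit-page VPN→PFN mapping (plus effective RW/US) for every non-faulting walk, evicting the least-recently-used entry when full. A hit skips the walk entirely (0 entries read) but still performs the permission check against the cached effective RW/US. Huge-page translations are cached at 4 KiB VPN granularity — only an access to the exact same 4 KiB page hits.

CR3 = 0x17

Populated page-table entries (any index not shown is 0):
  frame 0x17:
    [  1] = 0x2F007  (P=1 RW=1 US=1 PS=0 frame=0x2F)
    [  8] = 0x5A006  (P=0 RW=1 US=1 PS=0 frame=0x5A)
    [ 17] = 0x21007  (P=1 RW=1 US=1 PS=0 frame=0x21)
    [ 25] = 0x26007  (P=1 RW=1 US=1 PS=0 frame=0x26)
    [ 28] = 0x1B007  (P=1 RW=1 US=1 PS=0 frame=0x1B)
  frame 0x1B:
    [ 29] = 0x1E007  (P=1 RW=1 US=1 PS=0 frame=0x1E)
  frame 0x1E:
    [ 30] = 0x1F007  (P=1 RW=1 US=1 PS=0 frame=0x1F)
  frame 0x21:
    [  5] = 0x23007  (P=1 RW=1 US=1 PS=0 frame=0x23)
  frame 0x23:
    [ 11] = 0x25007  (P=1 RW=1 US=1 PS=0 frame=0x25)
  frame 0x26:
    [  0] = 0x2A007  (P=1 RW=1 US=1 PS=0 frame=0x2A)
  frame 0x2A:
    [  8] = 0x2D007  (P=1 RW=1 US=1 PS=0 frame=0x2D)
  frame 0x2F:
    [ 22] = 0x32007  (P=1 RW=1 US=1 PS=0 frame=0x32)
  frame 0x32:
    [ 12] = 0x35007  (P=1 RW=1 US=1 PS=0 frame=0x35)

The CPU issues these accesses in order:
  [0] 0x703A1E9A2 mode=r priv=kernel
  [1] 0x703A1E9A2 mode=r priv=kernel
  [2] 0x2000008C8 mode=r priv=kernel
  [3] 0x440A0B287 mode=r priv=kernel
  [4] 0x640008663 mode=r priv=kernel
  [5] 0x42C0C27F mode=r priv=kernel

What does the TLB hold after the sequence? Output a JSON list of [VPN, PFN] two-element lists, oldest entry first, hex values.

Per-access translation:
#0 VA=0x703A1E9A2 (r,kernel):
  lvl0: tbl 0x17, slot 28 ⇒ 0x1B007 (P1/RW1/US1/PS0)
  lvl1: tbl 0x1B, slot 29 ⇒ 0x1E007 (P1/RW1/US1/PS0)
  lvl2: tbl 0x1E, slot 30 ⇒ 0x1F007 (P1/RW1/US1/PS0)
  → PA=0x1F9A2  (3 entries read)
#1 VA=0x703A1E9A2 (r,kernel):
  TLB hit vpn=0x703A1E → PA=0x1F9A2
#2 VA=0x2000008C8 (r,kernel):
  lvl0: tbl 0x17, slot 8 ⇒ 0x5A006 (P0/RW1/US1/PS0)
  ⇒ fault: PAGE_NOT_PRESENT  — 1 lookups
#3 VA=0x440A0B287 (r,kernel):
  lvl0: tbl 0x17, slot 17 ⇒ 0x21007 (P1/RW1/US1/PS0)
  lvl1: tbl 0x21, slot 5 ⇒ 0x23007 (P1/RW1/US1/PS0)
  lvl2: tbl 0x23, slot 11 ⇒ 0x25007 (P1/RW1/US1/PS0)
  → PA=0x25287  (3 entries read)
#4 VA=0x640008663 (r,kernel):
  lvl0: tbl 0x17, slot 25 ⇒ 0x26007 (P1/RW1/US1/PS0)
  lvl1: tbl 0x26, slot 0 ⇒ 0x2A007 (P1/RW1/US1/PS0)
  lvl2: tbl 0x2A, slot 8 ⇒ 0x2D007 (P1/RW1/US1/PS0)
  → PA=0x2D663  (3 entries read)
#5 VA=0x42C0C27F (r,kernel):
  lvl0: tbl 0x17, slot 1 ⇒ 0x2F007 (P1/RW1/US1/PS0)
  lvl1: tbl 0x2F, slot 22 ⇒ 0x32007 (P1/RW1/US1/PS0)
  lvl2: tbl 0x32, slot 12 ⇒ 0x35007 (P1/RW1/US1/PS0)
  → PA=0x3527F  (3 entries read)

TLB: [["0x703A1E", "0x1F"], ["0x440A0B", "0x25"], ["0x640008", "0x2D"], ["0x42C0C", "0x35"]]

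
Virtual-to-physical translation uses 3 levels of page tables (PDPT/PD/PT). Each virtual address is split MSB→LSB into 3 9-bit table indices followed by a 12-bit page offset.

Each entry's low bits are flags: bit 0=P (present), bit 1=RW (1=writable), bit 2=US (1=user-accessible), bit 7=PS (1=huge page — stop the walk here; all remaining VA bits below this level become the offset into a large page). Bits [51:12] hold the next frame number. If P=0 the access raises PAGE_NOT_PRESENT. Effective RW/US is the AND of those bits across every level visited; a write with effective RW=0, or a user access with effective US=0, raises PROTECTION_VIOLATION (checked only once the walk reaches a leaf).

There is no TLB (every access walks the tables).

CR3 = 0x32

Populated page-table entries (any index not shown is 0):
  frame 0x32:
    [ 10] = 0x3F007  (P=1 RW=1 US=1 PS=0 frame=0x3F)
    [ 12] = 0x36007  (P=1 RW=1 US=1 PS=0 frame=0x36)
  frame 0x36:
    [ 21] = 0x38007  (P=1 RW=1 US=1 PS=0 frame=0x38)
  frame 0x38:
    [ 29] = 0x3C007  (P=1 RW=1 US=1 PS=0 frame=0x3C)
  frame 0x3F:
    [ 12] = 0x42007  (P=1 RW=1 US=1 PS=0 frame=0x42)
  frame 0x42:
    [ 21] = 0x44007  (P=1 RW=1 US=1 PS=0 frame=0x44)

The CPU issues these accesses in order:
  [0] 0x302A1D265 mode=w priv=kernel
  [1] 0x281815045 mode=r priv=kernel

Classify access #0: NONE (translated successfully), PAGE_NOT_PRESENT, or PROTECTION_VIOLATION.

Per-access translation:
#0 VA=0x302A1D265 (w,kernel):
  L0 @0x32[12] → 0x36007  P=1,RW=1,US=1,PS=0
  L1 @0x36[21] → 0x38007  P=1,RW=1,US=1,PS=0
  L2 @0x38[29] → 0x3C007  P=1,RW=1,US=1,PS=0
  ✓ 0x3C265  — 3 lookups
#1 VA=0x281815045 (r,kernel):
  L0 @0x32[10] → 0x3F007  P=1,RW=1,US=1,PS=0
  L1 @0x3F[12] → 0x42007  P=1,RW=1,US=1,PS=0
  L2 @0x42[21] → 0x44007  P=1,RW=1,US=1,PS=0
  ✓ 0x44045  — 3 lookups

Access #0 fault: NONE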